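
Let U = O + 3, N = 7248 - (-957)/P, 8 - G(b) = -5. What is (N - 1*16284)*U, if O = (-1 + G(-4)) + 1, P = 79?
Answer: -11406192/79 ≈ -1.4438e+5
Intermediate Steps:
G(b) = 13 (G(b) = 8 - 1*(-5) = 8 + 5 = 13)
O = 13 (O = (-1 + 13) + 1 = 12 + 1 = 13)
N = 573549/79 (N = 7248 - (-957)/79 = 7248 - 1*(-957/79) = 7248 + 957/79 = 573549/79 ≈ 7260.1)
U = 16 (U = 13 + 3 = 16)
(N - 1*16284)*U = (573549/79 - 1*16284)*16 = (573549/79 - 16284)*16 = -712887/79*16 = -11406192/79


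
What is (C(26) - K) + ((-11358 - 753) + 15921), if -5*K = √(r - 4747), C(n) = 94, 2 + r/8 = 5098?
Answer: 3904 + √36021/5 ≈ 3942.0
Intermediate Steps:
r = 40768 (r = -16 + 8*5098 = -16 + 40784 = 40768)
K = -√36021/5 (K = -√(40768 - 4747)/5 = -√36021/5 ≈ -37.958)
(C(26) - K) + ((-11358 - 753) + 15921) = (94 - (-1)*√36021/5) + ((-11358 - 753) + 15921) = (94 + √36021/5) + (-12111 + 15921) = (94 + √36021/5) + 3810 = 3904 + √36021/5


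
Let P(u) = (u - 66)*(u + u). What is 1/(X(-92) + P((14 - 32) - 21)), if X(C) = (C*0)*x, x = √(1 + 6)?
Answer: 1/8190 ≈ 0.00012210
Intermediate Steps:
x = √7 ≈ 2.6458
X(C) = 0 (X(C) = (C*0)*√7 = 0*√7 = 0)
P(u) = 2*u*(-66 + u) (P(u) = (-66 + u)*(2*u) = 2*u*(-66 + u))
1/(X(-92) + P((14 - 32) - 21)) = 1/(0 + 2*((14 - 32) - 21)*(-66 + ((14 - 32) - 21))) = 1/(0 + 2*(-18 - 21)*(-66 + (-18 - 21))) = 1/(0 + 2*(-39)*(-66 - 39)) = 1/(0 + 2*(-39)*(-105)) = 1/(0 + 8190) = 1/8190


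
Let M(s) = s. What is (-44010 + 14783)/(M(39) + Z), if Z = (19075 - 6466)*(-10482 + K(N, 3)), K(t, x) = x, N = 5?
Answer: 29227/132129672 ≈ 0.00022120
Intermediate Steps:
Z = -132129711 (Z = (19075 - 6466)*(-10482 + 3) = 12609*(-10479) = -132129711)
(-44010 + 14783)/(M(39) + Z) = (-44010 + 14783)/(39 - 132129711) = -29227/(-132129672) = -29227*(-1/132129672) = 29227/132129672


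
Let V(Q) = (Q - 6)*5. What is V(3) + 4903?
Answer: 4888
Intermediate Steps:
V(Q) = -30 + 5*Q (V(Q) = (-6 + Q)*5 = -30 + 5*Q)
V(3) + 4903 = (-30 + 5*3) + 4903 = (-30 + 15) + 4903 = -15 + 4903 = 4888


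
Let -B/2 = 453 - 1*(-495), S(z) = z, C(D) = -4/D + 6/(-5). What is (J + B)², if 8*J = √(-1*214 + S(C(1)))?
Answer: (37920 - I*√1370)²/400 ≈ 3.5948e+6 - 7017.8*I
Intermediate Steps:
C(D) = -6/5 - 4/D (C(D) = -4/D + 6*(-⅕) = -4/D - 6/5 = -6/5 - 4/D)
J = I*√1370/20 (J = √(-1*214 + (-6/5 - 4/1))/8 = √(-214 + (-6/5 - 4*1))/8 = √(-214 + (-6/5 - 4))/8 = √(-214 - 26/5)/8 = √(-1096/5)/8 = (2*I*√1370/5)/8 = I*√1370/20 ≈ 1.8507*I)
B = -1896 (B = -2*(453 - 1*(-495)) = -2*(453 + 495) = -2*948 = -1896)
(J + B)² = (I*√1370/20 - 1896)² = (-1896 + I*√1370/20)²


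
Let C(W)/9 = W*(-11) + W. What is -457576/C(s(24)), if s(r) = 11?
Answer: 228788/495 ≈ 462.20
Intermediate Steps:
C(W) = -90*W (C(W) = 9*(W*(-11) + W) = 9*(-11*W + W) = 9*(-10*W) = -90*W)
-457576/C(s(24)) = -457576/((-90*11)) = -457576/(-990) = -457576*(-1/990) = 228788/495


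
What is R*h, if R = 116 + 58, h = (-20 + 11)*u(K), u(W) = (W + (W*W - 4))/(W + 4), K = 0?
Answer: 1566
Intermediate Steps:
u(W) = (-4 + W + W²)/(4 + W) (u(W) = (W + (W² - 4))/(4 + W) = (W + (-4 + W²))/(4 + W) = (-4 + W + W²)/(4 + W))
h = 9 (h = (-20 + 11)*((-4 + 0 + 0²)/(4 + 0)) = -9*(-4 + 0 + 0)/4 = -9*(-4)/4 = -9*(-1) = 9)
R = 174
R*h = 174*9 = 1566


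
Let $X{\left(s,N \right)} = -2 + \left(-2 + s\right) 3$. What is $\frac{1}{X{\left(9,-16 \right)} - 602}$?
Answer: $- \frac{1}{583} \approx -0.0017153$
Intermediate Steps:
$X{\left(s,N \right)} = -8 + 3 s$ ($X{\left(s,N \right)} = -2 + \left(-6 + 3 s\right) = -8 + 3 s$)
$\frac{1}{X{\left(9,-16 \right)} - 602} = \frac{1}{\left(-8 + 3 \cdot 9\right) - 602} = \frac{1}{\left(-8 + 27\right) - 602} = \frac{1}{19 - 602} = \frac{1}{-583} = - \frac{1}{583}$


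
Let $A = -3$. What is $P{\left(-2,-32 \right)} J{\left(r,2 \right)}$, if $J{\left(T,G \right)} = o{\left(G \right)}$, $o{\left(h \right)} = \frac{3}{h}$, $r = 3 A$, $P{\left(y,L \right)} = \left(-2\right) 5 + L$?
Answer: $-63$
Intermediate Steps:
$P{\left(y,L \right)} = -10 + L$
$r = -9$ ($r = 3 \left(-3\right) = -9$)
$J{\left(T,G \right)} = \frac{3}{G}$
$P{\left(-2,-32 \right)} J{\left(r,2 \right)} = \left(-10 - 32\right) \frac{3}{2} = - 42 \cdot 3 \cdot \frac{1}{2} = \left(-42\right) \frac{3}{2} = -63$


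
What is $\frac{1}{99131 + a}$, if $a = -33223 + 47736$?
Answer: $\frac{1}{113644} \approx 8.7994 \cdot 10^{-6}$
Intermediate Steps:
$a = 14513$
$\frac{1}{99131 + a} = \frac{1}{99131 + 14513} = \frac{1}{113644}$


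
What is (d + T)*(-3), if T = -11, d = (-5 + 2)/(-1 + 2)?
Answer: 42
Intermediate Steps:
d = -3 (d = -3/1 = -3*1 = -3)
(d + T)*(-3) = (-3 - 11)*(-3) = -14*(-3) = 42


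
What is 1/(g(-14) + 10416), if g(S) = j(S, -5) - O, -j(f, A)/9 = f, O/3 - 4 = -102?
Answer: 1/10836 ≈ 9.2285e-5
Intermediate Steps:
O = -294 (O = 12 + 3*(-102) = 12 - 306 = -294)
j(f, A) = -9*f
g(S) = 294 - 9*S (g(S) = -9*S - 1*(-294) = -9*S + 294 = 294 - 9*S)
1/(g(-14) + 10416) = 1/((294 - 9*(-14)) + 10416) = 1/((294 + 126) + 10416) = 1/(420 + 10416) = 1/10836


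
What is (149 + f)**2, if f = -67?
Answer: 6724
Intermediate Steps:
(149 + f)**2 = (149 - 67)**2 = 82**2 = 6724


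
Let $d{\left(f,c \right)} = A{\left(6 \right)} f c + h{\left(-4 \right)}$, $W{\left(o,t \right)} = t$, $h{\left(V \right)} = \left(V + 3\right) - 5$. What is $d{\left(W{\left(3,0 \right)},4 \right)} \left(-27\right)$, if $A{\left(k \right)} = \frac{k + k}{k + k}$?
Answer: $162$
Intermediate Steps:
$h{\left(V \right)} = -2 + V$ ($h{\left(V \right)} = \left(3 + V\right) - 5 = -2 + V$)
$A{\left(k \right)} = 1$ ($A{\left(k \right)} = \frac{2 k}{2 k} = 2 k \frac{1}{2 k} = 1$)
$d{\left(f,c \right)} = -6 + c f$ ($d{\left(f,c \right)} = 1 f c - 6 = f c - 6 = c f - 6 = -6 + c f$)
$d{\left(W{\left(3,0 \right)},4 \right)} \left(-27\right) = \left(-6 + 4 \cdot 0\right) \left(-27\right) = \left(-6 + 0\right) \left(-27\right) = \left(-6\right) \left(-27\right) = 162$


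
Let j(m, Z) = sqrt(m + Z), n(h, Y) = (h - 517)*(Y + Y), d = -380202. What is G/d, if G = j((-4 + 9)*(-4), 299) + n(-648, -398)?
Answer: -463670/190101 - sqrt(31)/126734 ≈ -2.4391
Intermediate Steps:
n(h, Y) = 2*Y*(-517 + h) (n(h, Y) = (-517 + h)*(2*Y) = 2*Y*(-517 + h))
j(m, Z) = sqrt(Z + m)
G = 927340 + 3*sqrt(31) (G = sqrt(299 + (-4 + 9)*(-4)) + 2*(-398)*(-517 - 648) = sqrt(299 + 5*(-4)) + 2*(-398)*(-1165) = sqrt(299 - 20) + 927340 = sqrt(279) + 927340 = 3*sqrt(31) + 927340 = 927340 + 3*sqrt(31) ≈ 9.2736e+5)
G/d = (927340 + 3*sqrt(31))/(-380202) = (927340 + 3*sqrt(31))*(-1/380202) = -463670/190101 - sqrt(31)/126734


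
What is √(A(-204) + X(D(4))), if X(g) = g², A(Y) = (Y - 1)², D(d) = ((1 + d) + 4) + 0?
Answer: √42106 ≈ 205.20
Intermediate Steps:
D(d) = 5 + d (D(d) = (5 + d) + 0 = 5 + d)
A(Y) = (-1 + Y)²
√(A(-204) + X(D(4))) = √((-1 - 204)² + (5 + 4)²) = √((-205)² + 9²) = √(42025 + 81) = √42106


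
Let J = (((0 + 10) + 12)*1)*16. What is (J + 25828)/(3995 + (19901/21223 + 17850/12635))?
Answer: 2639186165/402969901 ≈ 6.5493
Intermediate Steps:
J = 352 (J = ((10 + 12)*1)*16 = (22*1)*16 = 22*16 = 352)
(J + 25828)/(3995 + (19901/21223 + 17850/12635)) = (352 + 25828)/(3995 + (19901/21223 + 17850/12635)) = 26180/(3995 + (19901*(1/21223) + 17850*(1/12635))) = 26180/(3995 + (19901/21223 + 510/361)) = 26180/(3995 + 947789/403237) = 26180/(1611879604/403237) = 26180*(403237/1611879604) = 2639186165/402969901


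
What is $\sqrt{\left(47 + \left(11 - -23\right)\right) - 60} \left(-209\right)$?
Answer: $- 209 \sqrt{21} \approx -957.76$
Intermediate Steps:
$\sqrt{\left(47 + \left(11 - -23\right)\right) - 60} \left(-209\right) = \sqrt{\left(47 + \left(11 + 23\right)\right) - 60} \left(-209\right) = \sqrt{\left(47 + 34\right) - 60} \left(-209\right) = \sqrt{81 - 60} \left(-209\right) = \sqrt{21} \left(-209\right) = - 209 \sqrt{21}$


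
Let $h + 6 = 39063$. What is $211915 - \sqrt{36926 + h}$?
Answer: $211915 - \sqrt{75983} \approx 2.1164 \cdot 10^{5}$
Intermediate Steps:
$h = 39057$ ($h = -6 + 39063 = 39057$)
$211915 - \sqrt{36926 + h} = 211915 - \sqrt{36926 + 39057} = 211915 - \sqrt{75983}$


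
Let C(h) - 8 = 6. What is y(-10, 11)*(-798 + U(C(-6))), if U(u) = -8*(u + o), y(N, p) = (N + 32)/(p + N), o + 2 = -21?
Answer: -15972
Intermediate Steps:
o = -23 (o = -2 - 21 = -23)
C(h) = 14 (C(h) = 8 + 6 = 14)
y(N, p) = (32 + N)/(N + p)
U(u) = 184 - 8*u (U(u) = -8*(u - 23) = -8*(-23 + u) = 184 - 8*u)
y(-10, 11)*(-798 + U(C(-6))) = ((32 - 10)/(-10 + 11))*(-798 + (184 - 8*14)) = (22/1)*(-798 + (184 - 112)) = (1*22)*(-798 + 72) = 22*(-726) = -15972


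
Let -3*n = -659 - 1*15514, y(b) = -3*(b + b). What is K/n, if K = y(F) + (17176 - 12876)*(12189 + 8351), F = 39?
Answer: 88321766/5391 ≈ 16383.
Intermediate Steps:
y(b) = -6*b
n = 5391 (n = -(-659 - 1*15514)/3 = -(-659 - 15514)/3 = -1/3*(-16173) = 5391)
K = 88321766 (K = -6*39 + (17176 - 12876)*(12189 + 8351) = -234 + 4300*20540 = -234 + 88322000 = 88321766)
K/n = 88321766/5391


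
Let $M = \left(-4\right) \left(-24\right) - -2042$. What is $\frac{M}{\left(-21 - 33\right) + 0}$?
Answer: $- \frac{1069}{27} \approx -39.593$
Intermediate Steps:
$M = 2138$ ($M = 96 + 2042 = 2138$)
$\frac{M}{\left(-21 - 33\right) + 0} = \frac{1}{\left(-21 - 33\right) + 0} \cdot 2138 = \frac{1}{-54 + 0} \cdot 2138 = \frac{1}{-54} \cdot 2138 = \left(- \frac{1}{54}\right) 2138 = - \frac{1069}{27}$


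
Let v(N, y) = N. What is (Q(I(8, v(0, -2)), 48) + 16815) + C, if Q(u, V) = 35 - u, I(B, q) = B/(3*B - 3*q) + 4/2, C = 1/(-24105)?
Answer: 406113004/24105 ≈ 16848.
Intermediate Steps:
C = -1/24105 ≈ -4.1485e-5
I(B, q) = 2 + B/(-3*q + 3*B) (I(B, q) = B/(-3*q + 3*B) + 4*(1/2) = B/(-3*q + 3*B) + 2 = 2 + B/(-3*q + 3*B))
(Q(I(8, v(0, -2)), 48) + 16815) + C = ((35 - (-2*0 + (7/3)*8)/(8 - 1*0)) + 16815) - 1/24105 = ((35 - (0 + 56/3)/(8 + 0)) + 16815) - 1/24105 = ((35 - 56/(8*3)) + 16815) - 1/24105 = ((35 - 1*7/3) + 16815) - 1/24105 = ((35 - 7/3) + 16815) - 1/24105 = (98/3 + 16815) - 1/24105 = 50543/3 - 1/24105 = 406113004/24105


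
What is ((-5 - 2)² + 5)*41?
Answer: 2214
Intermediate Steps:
((-5 - 2)² + 5)*41 = ((-7)² + 5)*41 = (49 + 5)*41 = 54*41 = 2214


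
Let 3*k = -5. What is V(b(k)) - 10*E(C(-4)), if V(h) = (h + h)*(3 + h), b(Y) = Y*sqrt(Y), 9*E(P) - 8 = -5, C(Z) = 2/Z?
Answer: -340/27 - 10*I*sqrt(15)/3 ≈ -12.593 - 12.91*I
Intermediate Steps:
k = -5/3 (k = (1/3)*(-5) = -5/3 ≈ -1.6667)
E(P) = 1/3 (E(P) = 8/9 + (1/9)*(-5) = 8/9 - 5/9 = 1/3)
b(Y) = Y**(3/2)
V(h) = 2*h*(3 + h) (V(h) = (2*h)*(3 + h) = 2*h*(3 + h))
V(b(k)) - 10*E(C(-4)) = 2*(-5/3)**(3/2)*(3 + (-5/3)**(3/2)) - 10*1/3 = 2*(-5*I*sqrt(15)/9)*(3 - 5*I*sqrt(15)/9) - 10/3 = -10*I*sqrt(15)*(3 - 5*I*sqrt(15)/9)/9 - 10/3 = -10/3 - 10*I*sqrt(15)*(3 - 5*I*sqrt(15)/9)/9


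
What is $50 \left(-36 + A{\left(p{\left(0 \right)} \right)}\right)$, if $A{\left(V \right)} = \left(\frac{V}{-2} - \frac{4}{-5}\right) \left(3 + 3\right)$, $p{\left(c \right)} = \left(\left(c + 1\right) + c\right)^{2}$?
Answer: $-1710$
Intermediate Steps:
$p{\left(c \right)} = \left(1 + 2 c\right)^{2}$ ($p{\left(c \right)} = \left(\left(1 + c\right) + c\right)^{2} = \left(1 + 2 c\right)^{2}$)
$A{\left(V \right)} = \frac{24}{5} - 3 V$ ($A{\left(V \right)} = \left(V \left(- \frac{1}{2}\right) - - \frac{4}{5}\right) 6 = \left(- \frac{V}{2} + \frac{4}{5}\right) 6 = \left(\frac{4}{5} - \frac{V}{2}\right) 6 = \frac{24}{5} - 3 V$)
$50 \left(-36 + A{\left(p{\left(0 \right)} \right)}\right) = 50 \left(-36 + \left(\frac{24}{5} - 3 \left(1 + 2 \cdot 0\right)^{2}\right)\right) = 50 \left(-36 + \left(\frac{24}{5} - 3 \left(1 + 0\right)^{2}\right)\right) = 50 \left(-36 + \left(\frac{24}{5} - 3 \cdot 1^{2}\right)\right) = 50 \left(-36 + \left(\frac{24}{5} - 3\right)\right) = 50 \left(-36 + \frac{9}{5}\right) = 50 \left(- \frac{171}{5}\right) = -1710$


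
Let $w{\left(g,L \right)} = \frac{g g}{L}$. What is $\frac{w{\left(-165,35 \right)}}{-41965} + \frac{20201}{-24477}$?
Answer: $- \frac{110316764}{130731657} \approx -0.84384$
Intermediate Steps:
$w{\left(g,L \right)} = \frac{g^{2}}{L}$
$\frac{w{\left(-165,35 \right)}}{-41965} + \frac{20201}{-24477} = \frac{\frac{1}{35} \left(-165\right)^{2}}{-41965} + \frac{20201}{-24477} = \frac{1}{35} \cdot 27225 \left(- \frac{1}{41965}\right) + 20201 \left(- \frac{1}{24477}\right) = \frac{5445}{7} \left(- \frac{1}{41965}\right) - \frac{20201}{24477} = - \frac{99}{5341} - \frac{20201}{24477} = - \frac{110316764}{130731657}$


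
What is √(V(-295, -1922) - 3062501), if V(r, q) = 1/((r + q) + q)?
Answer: 2*I*√13116171924490/4139 ≈ 1750.0*I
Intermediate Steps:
V(r, q) = 1/(r + 2*q) (V(r, q) = 1/((q + r) + q) = 1/(r + 2*q))
√(V(-295, -1922) - 3062501) = √(1/(-295 + 2*(-1922)) - 3062501) = √(1/(-295 - 3844) - 3062501) = √(1/(-4139) - 3062501) = √(-1/4139 - 3062501) = √(-12675691640/4139) = 2*I*√13116171924490/4139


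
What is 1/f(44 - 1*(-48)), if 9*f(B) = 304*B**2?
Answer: 9/2573056 ≈ 3.4978e-6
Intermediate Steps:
f(B) = 304*B**2/9 (f(B) = (304*B**2)/9 = 304*B**2/9)
1/f(44 - 1*(-48)) = 1/(304*(44 - 1*(-48))**2/9) = 1/(304*(44 + 48)**2/9) = 1/((304/9)*92**2) = 1/((304/9)*8464) = 1/(2573056/9) = 9/2573056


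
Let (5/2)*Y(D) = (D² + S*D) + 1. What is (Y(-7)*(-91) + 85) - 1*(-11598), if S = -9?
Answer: 37849/5 ≈ 7569.8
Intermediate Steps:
Y(D) = ⅖ - 18*D/5 + 2*D²/5 (Y(D) = 2*((D² - 9*D) + 1)/5 = 2*(1 + D² - 9*D)/5 = ⅖ - 18*D/5 + 2*D²/5)
(Y(-7)*(-91) + 85) - 1*(-11598) = ((⅖ - 18/5*(-7) + (⅖)*(-7)²)*(-91) + 85) - 1*(-11598) = ((⅖ + 126/5 + (⅖)*49)*(-91) + 85) + 11598 = ((⅖ + 126/5 + 98/5)*(-91) + 85) + 11598 = ((226/5)*(-91) + 85) + 11598 = (-20566/5 + 85) + 11598 = -20141/5 + 11598 = 37849/5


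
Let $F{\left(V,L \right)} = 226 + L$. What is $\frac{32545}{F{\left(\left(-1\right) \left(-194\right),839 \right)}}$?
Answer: $\frac{6509}{213} \approx 30.559$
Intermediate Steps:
$\frac{32545}{F{\left(\left(-1\right) \left(-194\right),839 \right)}} = \frac{32545}{226 + 839} = \frac{32545}{1065} = 32545 \cdot \frac{1}{1065} = \frac{6509}{213}$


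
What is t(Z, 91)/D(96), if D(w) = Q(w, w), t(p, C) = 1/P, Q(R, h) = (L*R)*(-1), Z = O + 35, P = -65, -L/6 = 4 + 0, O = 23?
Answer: -1/149760 ≈ -6.6774e-6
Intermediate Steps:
L = -24 (L = -6*(4 + 0) = -6*4 = -24)
Z = 58 (Z = 23 + 35 = 58)
Q(R, h) = 24*R (Q(R, h) = -24*R*(-1) = 24*R)
t(p, C) = -1/65 (t(p, C) = 1/(-65) = -1/65)
D(w) = 24*w
t(Z, 91)/D(96) = -1/(65*(24*96)) = -1/65/2304 = -1/65*1/2304 = -1/149760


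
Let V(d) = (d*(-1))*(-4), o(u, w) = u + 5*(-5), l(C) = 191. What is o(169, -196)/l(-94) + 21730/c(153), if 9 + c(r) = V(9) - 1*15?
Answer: 2076079/1146 ≈ 1811.6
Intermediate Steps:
o(u, w) = -25 + u (o(u, w) = u - 25 = -25 + u)
V(d) = 4*d (V(d) = -d*(-4) = 4*d)
c(r) = 12 (c(r) = -9 + (4*9 - 1*15) = -9 + (36 - 15) = -9 + 21 = 12)
o(169, -196)/l(-94) + 21730/c(153) = (-25 + 169)/191 + 21730/12 = 144*(1/191) + 21730*(1/12) = 144/191 + 10865/6 = 2076079/1146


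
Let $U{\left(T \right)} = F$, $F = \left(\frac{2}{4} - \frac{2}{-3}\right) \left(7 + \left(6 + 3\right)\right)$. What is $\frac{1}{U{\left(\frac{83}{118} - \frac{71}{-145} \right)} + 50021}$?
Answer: $\frac{3}{150119} \approx 1.9984 \cdot 10^{-5}$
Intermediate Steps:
$F = \frac{56}{3}$ ($F = \left(2 \cdot \frac{1}{4} - - \frac{2}{3}\right) \left(7 + 9\right) = \left(\frac{1}{2} + \frac{2}{3}\right) 16 = \frac{7}{6} \cdot 16 = \frac{56}{3} \approx 18.667$)
$U{\left(T \right)} = \frac{56}{3}$
$\frac{1}{U{\left(\frac{83}{118} - \frac{71}{-145} \right)} + 50021} = \frac{1}{\frac{56}{3} + 50021} = \frac{1}{\frac{150119}{3}} = \frac{3}{150119}$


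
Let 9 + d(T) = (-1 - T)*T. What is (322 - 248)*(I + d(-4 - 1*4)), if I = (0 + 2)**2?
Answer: -4514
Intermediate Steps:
I = 4 (I = 2**2 = 4)
d(T) = -9 + T*(-1 - T) (d(T) = -9 + (-1 - T)*T = -9 + T*(-1 - T))
(322 - 248)*(I + d(-4 - 1*4)) = (322 - 248)*(4 + (-9 - (-4 - 1*4) - (-4 - 1*4)**2)) = 74*(4 + (-9 - (-4 - 4) - (-4 - 4)**2)) = 74*(4 + (-9 - 1*(-8) - 1*(-8)**2)) = 74*(4 + (-9 + 8 - 1*64)) = 74*(4 + (-9 + 8 - 64)) = 74*(4 - 65) = 74*(-61) = -4514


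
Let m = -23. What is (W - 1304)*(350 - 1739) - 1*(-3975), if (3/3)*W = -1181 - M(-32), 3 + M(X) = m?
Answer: 3419526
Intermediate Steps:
M(X) = -26 (M(X) = -3 - 23 = -26)
W = -1155 (W = -1181 - 1*(-26) = -1181 + 26 = -1155)
(W - 1304)*(350 - 1739) - 1*(-3975) = (-1155 - 1304)*(350 - 1739) - 1*(-3975) = -2459*(-1389) + 3975 = 3415551 + 3975 = 3419526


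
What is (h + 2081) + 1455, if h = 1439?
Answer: 4975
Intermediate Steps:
(h + 2081) + 1455 = (1439 + 2081) + 1455 = 3520 + 1455 = 4975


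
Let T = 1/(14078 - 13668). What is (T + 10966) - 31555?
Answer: -8441489/410 ≈ -20589.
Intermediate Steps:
T = 1/410 ≈ 0.0024390
(T + 10966) - 31555 = (1/410 + 10966) - 31555 = 4496061/410 - 31555 = -8441489/410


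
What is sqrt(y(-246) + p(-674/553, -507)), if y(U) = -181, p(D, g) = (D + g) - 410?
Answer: 2*I*sqrt(84037751)/553 ≈ 33.154*I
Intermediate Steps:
p(D, g) = -410 + D + g
sqrt(y(-246) + p(-674/553, -507)) = sqrt(-181 + (-410 - 674/553 - 507)) = sqrt(-181 - 507775/553) = sqrt(-607868/553) = 2*I*sqrt(84037751)/553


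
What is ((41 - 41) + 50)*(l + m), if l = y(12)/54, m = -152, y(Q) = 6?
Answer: -68350/9 ≈ -7594.4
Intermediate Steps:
l = 1/9 (l = 6/54 = 6*(1/54) = 1/9 ≈ 0.11111)
((41 - 41) + 50)*(l + m) = ((41 - 41) + 50)*(1/9 - 152) = (0 + 50)*(-1367/9) = 50*(-1367/9) = -68350/9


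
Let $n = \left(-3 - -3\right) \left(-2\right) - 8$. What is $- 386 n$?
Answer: $3088$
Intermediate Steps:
$n = -8$ ($n = \left(-3 + 3\right) \left(-2\right) - 8 = 0 \left(-2\right) - 8 = 0 - 8 = -8$)
$- 386 n = \left(-386\right) \left(-8\right) = 3088$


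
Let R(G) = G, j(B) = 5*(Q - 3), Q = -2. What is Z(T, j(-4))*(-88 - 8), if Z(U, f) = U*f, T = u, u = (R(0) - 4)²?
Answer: 38400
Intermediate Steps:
j(B) = -25 (j(B) = 5*(-2 - 3) = 5*(-5) = -25)
u = 16 (u = (0 - 4)² = (-4)² = 16)
T = 16
Z(T, j(-4))*(-88 - 8) = (16*(-25))*(-88 - 8) = -400*(-96) = 38400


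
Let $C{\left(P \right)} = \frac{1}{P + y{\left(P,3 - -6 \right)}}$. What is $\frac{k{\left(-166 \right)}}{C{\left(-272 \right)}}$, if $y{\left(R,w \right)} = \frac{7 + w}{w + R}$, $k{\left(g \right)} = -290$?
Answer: $\frac{20750080}{263} \approx 78898.0$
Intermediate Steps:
$y{\left(R,w \right)} = \frac{7 + w}{R + w}$
$C{\left(P \right)} = \frac{1}{P + \frac{16}{9 + P}}$ ($C{\left(P \right)} = \frac{1}{P + \frac{7 + \left(3 - -6\right)}{P + \left(3 - -6\right)}} = \frac{1}{P + \frac{7 + \left(3 + 6\right)}{P + \left(3 + 6\right)}} = \frac{1}{P + \frac{7 + 9}{P + 9}} = \frac{1}{P + \frac{1}{9 + P} 16} = \frac{1}{P + \frac{16}{9 + P}}$)
$\frac{k{\left(-166 \right)}}{C{\left(-272 \right)}} = - \frac{290}{\frac{1}{16 - 272 \left(9 - 272\right)} \left(9 - 272\right)} = - \frac{290}{\frac{1}{16 - -71536} \left(-263\right)} = - \frac{290}{\frac{1}{16 + 71536} \left(-263\right)} = - \frac{290}{\frac{1}{71552} \left(-263\right)} = - \frac{290}{- \frac{263}{71552}} = \left(-290\right) \left(- \frac{71552}{263}\right) = \frac{20750080}{263}$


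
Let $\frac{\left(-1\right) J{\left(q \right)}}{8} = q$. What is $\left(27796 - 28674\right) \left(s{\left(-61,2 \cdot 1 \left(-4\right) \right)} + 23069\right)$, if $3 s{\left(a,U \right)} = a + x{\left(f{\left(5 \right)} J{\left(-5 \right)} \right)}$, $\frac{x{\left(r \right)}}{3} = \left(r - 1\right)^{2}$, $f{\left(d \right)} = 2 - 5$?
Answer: $- \frac{99274582}{3} \approx -3.3092 \cdot 10^{7}$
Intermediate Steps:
$f{\left(d \right)} = -3$ ($f{\left(d \right)} = 2 - 5 = -3$)
$J{\left(q \right)} = - 8 q$
$x{\left(r \right)} = 3 \left(-1 + r\right)^{2}$ ($x{\left(r \right)} = 3 \left(r - 1\right)^{2} = 3 \left(-1 + r\right)^{2}$)
$s{\left(a,U \right)} = 14641 + \frac{a}{3}$ ($s{\left(a,U \right)} = \frac{a + 3 \left(-1 - 3 \left(\left(-8\right) \left(-5\right)\right)\right)^{2}}{3} = \frac{a + 3 \left(-1 - 120\right)^{2}}{3} = \frac{a + 3 \left(-121\right)^{2}}{3} = \frac{a + 3 \cdot 14641}{3} = \frac{a + 43923}{3} = \frac{43923 + a}{3} = 14641 + \frac{a}{3}$)
$\left(27796 - 28674\right) \left(s{\left(-61,2 \cdot 1 \left(-4\right) \right)} + 23069\right) = \left(27796 - 28674\right) \left(\left(14641 + \frac{1}{3} \left(-61\right)\right) + 23069\right) = - 878 \left(\left(14641 - \frac{61}{3}\right) + 23069\right) = - 878 \left(\frac{43862}{3} + 23069\right) = \left(-878\right) \frac{113069}{3} = - \frac{99274582}{3}$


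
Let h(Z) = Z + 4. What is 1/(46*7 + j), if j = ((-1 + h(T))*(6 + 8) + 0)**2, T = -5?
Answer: 1/1106 ≈ 0.00090416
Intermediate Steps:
h(Z) = 4 + Z
j = 784 (j = ((-1 + (4 - 5))*(6 + 8) + 0)**2 = ((-1 - 1)*14 + 0)**2 = (-2*14 + 0)**2 = (-28 + 0)**2 = (-28)**2 = 784)
1/(46*7 + j) = 1/(46*7 + 784) = 1/(322 + 784) = 1/1106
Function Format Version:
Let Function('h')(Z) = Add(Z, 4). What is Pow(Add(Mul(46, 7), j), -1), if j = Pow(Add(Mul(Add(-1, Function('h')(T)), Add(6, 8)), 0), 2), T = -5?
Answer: Rational(1, 1106) ≈ 0.00090416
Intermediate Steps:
Function('h')(Z) = Add(4, Z)
j = 784 (j = Pow(Add(Mul(Add(-1, Add(4, -5)), Add(6, 8)), 0), 2) = Pow(Add(Mul(Add(-1, -1), 14), 0), 2) = Pow(Add(Mul(-2, 14), 0), 2) = Pow(Add(-28, 0), 2) = Pow(-28, 2) = 784)
Pow(Add(Mul(46, 7), j), -1) = Pow(Add(Mul(46, 7), 784), -1) = Pow(Add(322, 784), -1) = Pow(1106, -1) = Rational(1, 1106)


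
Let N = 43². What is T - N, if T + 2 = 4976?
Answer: 3125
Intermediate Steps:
T = 4974 (T = -2 + 4976 = 4974)
N = 1849
T - N = 4974 - 1*1849 = 4974 - 1849 = 3125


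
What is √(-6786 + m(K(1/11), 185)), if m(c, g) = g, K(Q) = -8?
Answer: I*√6601 ≈ 81.247*I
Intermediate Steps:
√(-6786 + m(K(1/11), 185)) = √(-6786 + 185) = √(-6601) = I*√6601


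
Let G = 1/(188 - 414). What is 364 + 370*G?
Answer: 40947/113 ≈ 362.36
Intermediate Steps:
G = -1/226 (G = 1/(-226) = -1/226 ≈ -0.0044248)
364 + 370*G = 364 + 370*(-1/226) = 364 - 185/113 = 40947/113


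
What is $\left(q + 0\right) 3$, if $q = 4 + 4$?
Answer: $24$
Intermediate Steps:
$q = 8$
$\left(q + 0\right) 3 = \left(8 + 0\right) 3 = 8 \cdot 3 = 24$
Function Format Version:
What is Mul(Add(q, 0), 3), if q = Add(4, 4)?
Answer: 24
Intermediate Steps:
q = 8
Mul(Add(q, 0), 3) = Mul(Add(8, 0), 3) = Mul(8, 3) = 24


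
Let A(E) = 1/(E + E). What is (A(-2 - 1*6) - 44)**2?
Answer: 497025/256 ≈ 1941.5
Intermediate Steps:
A(E) = 1/(2*E)
(A(-2 - 1*6) - 44)**2 = (1/(2*(-2 - 1*6)) - 44)**2 = (1/(2*(-2 - 6)) - 44)**2 = ((1/2)/(-8) - 44)**2 = ((1/2)*(-1/8) - 44)**2 = (-1/16 - 44)**2 = (-705/16)**2 = 497025/256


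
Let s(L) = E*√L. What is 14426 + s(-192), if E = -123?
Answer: 14426 - 984*I*√3 ≈ 14426.0 - 1704.3*I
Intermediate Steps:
s(L) = -123*√L
14426 + s(-192) = 14426 - 984*I*√3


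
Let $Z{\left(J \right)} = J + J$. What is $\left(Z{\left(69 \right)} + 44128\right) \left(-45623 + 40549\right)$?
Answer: $-224605684$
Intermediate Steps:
$Z{\left(J \right)} = 2 J$
$\left(Z{\left(69 \right)} + 44128\right) \left(-45623 + 40549\right) = \left(2 \cdot 69 + 44128\right) \left(-45623 + 40549\right) = \left(138 + 44128\right) \left(-5074\right) = 44266 \left(-5074\right) = -224605684$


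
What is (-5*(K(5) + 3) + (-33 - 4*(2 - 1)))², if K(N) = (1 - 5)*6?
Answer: 4624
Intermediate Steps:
K(N) = -24 (K(N) = -4*6 = -24)
(-5*(K(5) + 3) + (-33 - 4*(2 - 1)))² = (-5*(-24 + 3) + (-33 - 4*(2 - 1)))² = (-5*(-21) + (-33 - 4*1))² = (105 + (-33 - 4))² = (105 - 37)² = 68² = 4624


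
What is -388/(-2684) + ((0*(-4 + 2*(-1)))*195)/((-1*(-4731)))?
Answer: 97/671 ≈ 0.14456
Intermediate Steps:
-388/(-2684) + ((0*(-4 + 2*(-1)))*195)/((-1*(-4731))) = -388*(-1/2684) + ((0*(-4 - 2))*195)/4731 = 97/671 + ((0*(-6))*195)*(1/4731) = 97/671 + (0*195)*(1/4731) = 97/671 + 0*(1/4731) = 97/671 + 0 = 97/671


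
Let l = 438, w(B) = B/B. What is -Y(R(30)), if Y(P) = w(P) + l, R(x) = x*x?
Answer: -439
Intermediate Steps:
w(B) = 1
R(x) = x**2
Y(P) = 439 (Y(P) = 1 + 438 = 439)
-Y(R(30)) = -1*439 = -439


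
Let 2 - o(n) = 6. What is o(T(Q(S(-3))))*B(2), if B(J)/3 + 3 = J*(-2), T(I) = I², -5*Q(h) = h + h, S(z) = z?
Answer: 84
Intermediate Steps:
Q(h) = -2*h/5 (Q(h) = -(h + h)/5 = -2*h/5)
o(n) = -4 (o(n) = 2 - 1*6 = 2 - 6 = -4)
B(J) = -9 - 6*J (B(J) = -9 + 3*(J*(-2)) = -9 + 3*(-2*J) = -9 - 6*J)
o(T(Q(S(-3))))*B(2) = -4*(-9 - 6*2) = -4*(-9 - 12) = -4*(-21) = 84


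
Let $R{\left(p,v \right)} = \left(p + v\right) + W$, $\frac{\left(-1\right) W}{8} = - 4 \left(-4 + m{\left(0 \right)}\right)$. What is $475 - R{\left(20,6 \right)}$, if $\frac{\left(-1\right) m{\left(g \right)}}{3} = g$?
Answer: $577$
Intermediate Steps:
$m{\left(g \right)} = - 3 g$
$W = -128$ ($W = - 8 \left(- 4 \left(-4 - 0\right)\right) = - 8 \left(- 4 \left(-4 + 0\right)\right) = - 8 \left(\left(-4\right) \left(-4\right)\right) = \left(-8\right) 16 = -128$)
$R{\left(p,v \right)} = -128 + p + v$ ($R{\left(p,v \right)} = \left(p + v\right) - 128 = -128 + p + v$)
$475 - R{\left(20,6 \right)} = 475 - \left(-128 + 20 + 6\right) = 475 - -102 = 475 + 102 = 577$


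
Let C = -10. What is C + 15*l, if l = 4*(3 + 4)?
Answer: 410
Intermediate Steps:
l = 28 (l = 4*7 = 28)
C + 15*l = -10 + 15*28 = -10 + 420 = 410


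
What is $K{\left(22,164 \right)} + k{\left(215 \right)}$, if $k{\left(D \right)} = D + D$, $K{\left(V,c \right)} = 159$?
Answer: $589$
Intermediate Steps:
$k{\left(D \right)} = 2 D$
$K{\left(22,164 \right)} + k{\left(215 \right)} = 159 + 2 \cdot 215 = 159 + 430 = 589$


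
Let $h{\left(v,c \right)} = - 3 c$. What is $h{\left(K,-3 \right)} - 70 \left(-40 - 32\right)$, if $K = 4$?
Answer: $5049$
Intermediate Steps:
$h{\left(K,-3 \right)} - 70 \left(-40 - 32\right) = \left(-3\right) \left(-3\right) - 70 \left(-40 - 32\right) = 9 - -5040 = 9 + 5040 = 5049$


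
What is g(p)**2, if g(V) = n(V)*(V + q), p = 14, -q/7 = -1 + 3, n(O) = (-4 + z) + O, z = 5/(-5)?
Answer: 0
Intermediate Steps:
z = -1 (z = 5*(-1/5) = -1)
n(O) = -5 + O (n(O) = (-4 - 1) + O = -5 + O)
q = -14 (q = -7*(-1 + 3) = -7*2 = -14)
g(V) = (-14 + V)*(-5 + V) (g(V) = (-5 + V)*(V - 14) = (-5 + V)*(-14 + V) = (-14 + V)*(-5 + V))
g(p)**2 = ((-14 + 14)*(-5 + 14))**2 = (0*9)**2 = 0**2 = 0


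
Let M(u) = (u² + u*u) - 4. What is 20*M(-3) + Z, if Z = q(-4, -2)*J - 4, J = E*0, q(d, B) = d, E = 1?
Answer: 276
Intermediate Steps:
J = 0 (J = 1*0 = 0)
M(u) = -4 + 2*u² (M(u) = (u² + u²) - 4 = 2*u² - 4 = -4 + 2*u²)
Z = -4 (Z = -4*0 - 4 = 0 - 4 = -4)
20*M(-3) + Z = 20*(-4 + 2*(-3)²) - 4 = 20*(-4 + 2*9) - 4 = 20*(-4 + 18) - 4 = 20*14 - 4 = 280 - 4 = 276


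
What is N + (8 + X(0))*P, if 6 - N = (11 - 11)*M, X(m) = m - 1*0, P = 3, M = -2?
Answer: 30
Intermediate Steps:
X(m) = m (X(m) = m + 0 = m)
N = 6 (N = 6 - (11 - 11)*(-2) = 6 - 0*(-2) = 6 - 1*0 = 6 + 0 = 6)
N + (8 + X(0))*P = 6 + (8 + 0)*3 = 6 + 8*3 = 6 + 24 = 30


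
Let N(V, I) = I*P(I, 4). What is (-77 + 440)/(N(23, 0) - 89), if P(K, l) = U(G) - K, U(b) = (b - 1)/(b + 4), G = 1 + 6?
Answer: -363/89 ≈ -4.0787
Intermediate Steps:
G = 7
U(b) = (-1 + b)/(4 + b)
P(K, l) = 6/11 - K (P(K, l) = (-1 + 7)/(4 + 7) - K = 6/11 - K)
N(V, I) = I*(6/11 - I)
(-77 + 440)/(N(23, 0) - 89) = (-77 + 440)/((1/11)*0*(6 - 11*0) - 89) = 363/((1/11)*0*(6 + 0) - 89) = 363/((1/11)*0*6 - 89) = 363/(0 - 89) = 363/(-89) = 363*(-1/89) = -363/89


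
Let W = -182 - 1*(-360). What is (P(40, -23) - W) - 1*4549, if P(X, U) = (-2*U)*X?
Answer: -2887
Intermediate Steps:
W = 178 (W = -182 + 360 = 178)
P(X, U) = -2*U*X
(P(40, -23) - W) - 1*4549 = (-2*(-23)*40 - 1*178) - 1*4549 = (1840 - 178) - 4549 = 1662 - 4549 = -2887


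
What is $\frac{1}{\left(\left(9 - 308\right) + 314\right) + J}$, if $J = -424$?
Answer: $- \frac{1}{409} \approx -0.002445$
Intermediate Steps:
$\frac{1}{\left(\left(9 - 308\right) + 314\right) + J} = \frac{1}{\left(\left(9 - 308\right) + 314\right) - 424} = \frac{1}{\left(-299 + 314\right) - 424} = \frac{1}{15 - 424} = \frac{1}{-409} = - \frac{1}{409}$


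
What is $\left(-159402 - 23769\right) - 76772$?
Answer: $-259943$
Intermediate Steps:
$\left(-159402 - 23769\right) - 76772 = -183171 + \left(-130207 + 53435\right) = -183171 - 76772 = -259943$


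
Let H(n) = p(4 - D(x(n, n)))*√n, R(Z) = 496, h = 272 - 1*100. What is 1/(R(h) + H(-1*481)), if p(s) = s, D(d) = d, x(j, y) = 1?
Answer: 496/250345 - 3*I*√481/250345 ≈ 0.0019813 - 0.00026282*I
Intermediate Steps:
h = 172 (h = 272 - 100 = 172)
H(n) = 3*√n (H(n) = (4 - 1*1)*√n = (4 - 1)*√n = 3*√n)
1/(R(h) + H(-1*481)) = 1/(496 + 3*√(-1*481)) = 1/(496 + 3*√(-481)) = 1/(496 + 3*(I*√481)) = 1/(496 + 3*I*√481)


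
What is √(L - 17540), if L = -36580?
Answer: 2*I*√13530 ≈ 232.64*I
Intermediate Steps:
√(L - 17540) = √(-36580 - 17540) = √(-54120) = 2*I*√13530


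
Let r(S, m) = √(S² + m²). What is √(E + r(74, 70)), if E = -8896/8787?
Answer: √(-78169152 + 154422738*√2594)/8787 ≈ 10.042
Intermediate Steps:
E = -8896/8787 (E = -8896*1/8787 = -8896/8787 ≈ -1.0124)
√(E + r(74, 70)) = √(-8896/8787 + √(74² + 70²)) = √(-8896/8787 + √(5476 + 4900)) = √(-8896/8787 + √10376) = √(-8896/8787 + 2*√2594)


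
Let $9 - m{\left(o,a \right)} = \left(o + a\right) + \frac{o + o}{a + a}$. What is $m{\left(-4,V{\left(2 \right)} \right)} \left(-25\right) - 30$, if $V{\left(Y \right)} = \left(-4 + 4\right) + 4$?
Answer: $-280$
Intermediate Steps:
$V{\left(Y \right)} = 4$ ($V{\left(Y \right)} = 0 + 4 = 4$)
$m{\left(o,a \right)} = 9 - a - o - \frac{o}{a}$ ($m{\left(o,a \right)} = 9 - \left(\left(o + a\right) + \frac{o + o}{a + a}\right) = 9 - \left(\left(a + o\right) + \frac{2 o}{2 a}\right) = 9 - \left(\left(a + o\right) + 2 o \frac{1}{2 a}\right) = 9 - \left(\left(a + o\right) + \frac{o}{a}\right) = 9 - \left(a + o + \frac{o}{a}\right) = 9 - a - o - \frac{o}{a}$)
$m{\left(-4,V{\left(2 \right)} \right)} \left(-25\right) - 30 = \left(9 - 4 - -4 - - \frac{4}{4}\right) \left(-25\right) - 30 = \left(9 - 4 + 4 - \left(-4\right) \frac{1}{4}\right) \left(-25\right) - 30 = \left(9 - 4 + 4 + 1\right) \left(-25\right) - 30 = 10 \left(-25\right) - 30 = -250 - 30 = -280$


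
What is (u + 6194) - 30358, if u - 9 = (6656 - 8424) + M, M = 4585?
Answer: -21338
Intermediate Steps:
u = 2826 (u = 9 + ((6656 - 8424) + 4585) = 9 + (-1768 + 4585) = 9 + 2817 = 2826)
(u + 6194) - 30358 = (2826 + 6194) - 30358 = 9020 - 30358 = -21338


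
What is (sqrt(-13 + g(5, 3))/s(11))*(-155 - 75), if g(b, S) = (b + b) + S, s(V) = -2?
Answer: 0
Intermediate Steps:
g(b, S) = S + 2*b (g(b, S) = 2*b + S = S + 2*b)
(sqrt(-13 + g(5, 3))/s(11))*(-155 - 75) = (sqrt(-13 + (3 + 2*5))/(-2))*(-155 - 75) = (sqrt(-13 + (3 + 10))*(-1/2))*(-230) = (sqrt(-13 + 13)*(-1/2))*(-230) = (sqrt(0)*(-1/2))*(-230) = (0*(-1/2))*(-230) = 0*(-230) = 0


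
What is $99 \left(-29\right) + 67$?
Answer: $-2804$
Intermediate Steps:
$99 \left(-29\right) + 67 = -2871 + 67 = -2804$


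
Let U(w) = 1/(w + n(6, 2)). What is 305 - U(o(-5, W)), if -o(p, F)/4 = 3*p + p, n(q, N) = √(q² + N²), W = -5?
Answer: 48493/159 + √10/3180 ≈ 304.99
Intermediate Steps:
n(q, N) = √(N² + q²)
o(p, F) = -16*p (o(p, F) = -4*(3*p + p) = -16*p)
U(w) = 1/(w + 2*√10) (U(w) = 1/(w + √(2² + 6²)) = 1/(w + √(4 + 36)) = 1/(w + √40) = 1/(w + 2*√10))
305 - U(o(-5, W)) = 305 - 1/(-16*(-5) + 2*√10) = 305 - 1/(80 + 2*√10)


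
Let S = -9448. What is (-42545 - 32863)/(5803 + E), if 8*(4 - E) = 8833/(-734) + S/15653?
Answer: -6931082281728/533892211493 ≈ -12.982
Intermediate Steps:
E = 512855445/91914416 (E = 4 - (8833/(-734) - 9448/15653)/8 = 4 - (8833*(-1/734) - 9448*1/15653)/8 = 4 - (-8833/734 - 9448/15653)/8 = 4 - 1/8*(-145197781/11489302) = 4 + 145197781/91914416 = 512855445/91914416 ≈ 5.5797)
(-42545 - 32863)/(5803 + E) = (-42545 - 32863)/(5803 + 512855445/91914416) = -75408/533892211493/91914416 = -75408*91914416/533892211493 = -6931082281728/533892211493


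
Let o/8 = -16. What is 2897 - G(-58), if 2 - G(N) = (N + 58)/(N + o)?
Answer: 2895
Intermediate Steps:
o = -128 (o = 8*(-16) = -128)
G(N) = 2 - (58 + N)/(-128 + N) (G(N) = 2 - (N + 58)/(N - 128) = 2 - (58 + N)/(-128 + N))
2897 - G(-58) = 2897 - (-314 - 58)/(-128 - 58) = 2897 - (-372)/(-186) = 2897 - (-1)*(-372)/186 = 2897 - 1*2 = 2897 - 2 = 2895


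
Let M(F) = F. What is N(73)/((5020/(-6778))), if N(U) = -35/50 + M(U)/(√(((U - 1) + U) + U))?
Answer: 23723/25100 - 247397*√218/547180 ≈ -5.7305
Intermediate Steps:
N(U) = -7/10 + U/√(-1 + 3*U) (N(U) = -35/50 + U/(√(((U - 1) + U) + U)) = -35*1/50 + U/(√(((-1 + U) + U) + U)) = -7/10 + U/(√((-1 + 2*U) + U)) = -7/10 + U/(√(-1 + 3*U)) = -7/10 + U/√(-1 + 3*U))
N(73)/((5020/(-6778))) = (-7/10 + 73/√(-1 + 3*73))/((5020/(-6778))) = (-7/10 + 73/√(-1 + 219))/((5020*(-1/6778))) = (-7/10 + 73/√218)/(-2510/3389) = (-7/10 + 73*(√218/218))*(-3389/2510) = (-7/10 + 73*√218/218)*(-3389/2510) = 23723/25100 - 247397*√218/547180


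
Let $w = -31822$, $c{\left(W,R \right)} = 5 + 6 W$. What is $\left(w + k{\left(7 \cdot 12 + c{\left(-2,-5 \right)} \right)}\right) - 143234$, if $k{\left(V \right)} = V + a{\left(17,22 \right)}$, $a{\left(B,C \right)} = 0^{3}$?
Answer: $-174979$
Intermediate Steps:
$a{\left(B,C \right)} = 0$
$k{\left(V \right)} = V$ ($k{\left(V \right)} = V + 0 = V$)
$\left(w + k{\left(7 \cdot 12 + c{\left(-2,-5 \right)} \right)}\right) - 143234 = \left(-31822 + \left(7 \cdot 12 + \left(5 + 6 \left(-2\right)\right)\right)\right) - 143234 = \left(-31822 + \left(84 + \left(5 - 12\right)\right)\right) - 143234 = \left(-31822 + \left(84 - 7\right)\right) - 143234 = \left(-31822 + 77\right) - 143234 = -31745 - 143234 = -174979$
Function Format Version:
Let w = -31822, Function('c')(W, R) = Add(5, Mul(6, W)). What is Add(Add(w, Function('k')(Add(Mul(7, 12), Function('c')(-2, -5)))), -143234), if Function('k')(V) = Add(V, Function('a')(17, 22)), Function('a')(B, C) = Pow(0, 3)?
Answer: -174979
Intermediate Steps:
Function('a')(B, C) = 0
Function('k')(V) = V (Function('k')(V) = Add(V, 0) = V)
Add(Add(w, Function('k')(Add(Mul(7, 12), Function('c')(-2, -5)))), -143234) = Add(Add(-31822, Add(Mul(7, 12), Add(5, Mul(6, -2)))), -143234) = Add(Add(-31822, Add(84, Add(5, -12))), -143234) = Add(Add(-31822, Add(84, -7)), -143234) = Add(Add(-31822, 77), -143234) = Add(-31745, -143234) = -174979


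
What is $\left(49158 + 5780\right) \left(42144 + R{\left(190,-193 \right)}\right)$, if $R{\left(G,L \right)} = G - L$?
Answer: $2336348326$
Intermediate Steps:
$\left(49158 + 5780\right) \left(42144 + R{\left(190,-193 \right)}\right) = \left(49158 + 5780\right) \left(42144 + \left(190 - -193\right)\right) = 54938 \left(42144 + \left(190 + 193\right)\right) = 54938 \left(42144 + 383\right) = 54938 \cdot 42527 = 2336348326$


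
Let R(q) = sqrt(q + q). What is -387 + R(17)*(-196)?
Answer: -387 - 196*sqrt(34) ≈ -1529.9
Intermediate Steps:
R(q) = sqrt(2)*sqrt(q) (R(q) = sqrt(2*q) = sqrt(2)*sqrt(q))
-387 + R(17)*(-196) = -387 + (sqrt(2)*sqrt(17))*(-196) = -387 + sqrt(34)*(-196) = -387 - 196*sqrt(34)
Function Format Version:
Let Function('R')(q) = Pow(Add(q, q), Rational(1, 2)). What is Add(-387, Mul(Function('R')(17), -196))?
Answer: Add(-387, Mul(-196, Pow(34, Rational(1, 2)))) ≈ -1529.9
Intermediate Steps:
Function('R')(q) = Mul(Pow(2, Rational(1, 2)), Pow(q, Rational(1, 2))) (Function('R')(q) = Pow(Mul(2, q), Rational(1, 2)) = Mul(Pow(2, Rational(1, 2)), Pow(q, Rational(1, 2))))
Add(-387, Mul(Function('R')(17), -196)) = Add(-387, Mul(Mul(Pow(2, Rational(1, 2)), Pow(17, Rational(1, 2))), -196)) = Add(-387, Mul(Pow(34, Rational(1, 2)), -196)) = Add(-387, Mul(-196, Pow(34, Rational(1, 2))))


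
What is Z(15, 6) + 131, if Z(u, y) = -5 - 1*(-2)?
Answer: 128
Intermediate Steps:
Z(u, y) = -3 (Z(u, y) = -5 + 2 = -3)
Z(15, 6) + 131 = -3 + 131 = 128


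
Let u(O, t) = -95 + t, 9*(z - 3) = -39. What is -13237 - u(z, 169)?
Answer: -13311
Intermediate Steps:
z = -4/3 (z = 3 + (⅑)*(-39) = 3 - 13/3 = -4/3 ≈ -1.3333)
-13237 - u(z, 169) = -13237 - (-95 + 169) = -13237 - 1*74 = -13237 - 74 = -13311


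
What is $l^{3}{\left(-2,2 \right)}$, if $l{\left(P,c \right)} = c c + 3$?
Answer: $343$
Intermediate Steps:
$l{\left(P,c \right)} = 3 + c^{2}$ ($l{\left(P,c \right)} = c^{2} + 3 = 3 + c^{2}$)
$l^{3}{\left(-2,2 \right)} = \left(3 + 2^{2}\right)^{3} = \left(3 + 4\right)^{3} = 7^{3} = 343$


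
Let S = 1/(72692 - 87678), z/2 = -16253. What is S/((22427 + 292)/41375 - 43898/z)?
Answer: -672467875/19142993245052 ≈ -3.5129e-5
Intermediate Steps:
z = -32506 (z = 2*(-16253) = -32506)
S = -1/14986 (S = 1/(-14986) = -1/14986 ≈ -6.6729e-5)
S/((22427 + 292)/41375 - 43898/z) = -1/(14986*((22427 + 292)/41375 - 43898/(-32506))) = -1/(14986*(22719*(1/41375) - 43898*(-1/32506))) = -1/(14986*(22719/41375 + 21949/16253)) = -1/(14986*1277391782/672467875) = -1/14986*672467875/1277391782 = -672467875/19142993245052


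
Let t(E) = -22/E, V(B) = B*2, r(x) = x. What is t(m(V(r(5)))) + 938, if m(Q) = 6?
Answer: 2803/3 ≈ 934.33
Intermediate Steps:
V(B) = 2*B
t(m(V(r(5)))) + 938 = -22/6 + 938 = -22*⅙ + 938 = -11/3 + 938 = 2803/3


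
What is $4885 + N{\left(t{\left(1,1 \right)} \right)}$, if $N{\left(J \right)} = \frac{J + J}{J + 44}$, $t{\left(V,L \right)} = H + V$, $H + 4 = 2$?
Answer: $\frac{210053}{43} \approx 4885.0$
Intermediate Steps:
$H = -2$ ($H = -4 + 2 = -2$)
$t{\left(V,L \right)} = -2 + V$
$N{\left(J \right)} = \frac{2 J}{44 + J}$
$4885 + N{\left(t{\left(1,1 \right)} \right)} = 4885 + \frac{2 \left(-2 + 1\right)}{44 + \left(-2 + 1\right)} = 4885 + 2 \left(-1\right) \frac{1}{44 - 1} = 4885 + 2 \left(-1\right) \frac{1}{43} = 4885 - \frac{2}{43} = \frac{210053}{43}$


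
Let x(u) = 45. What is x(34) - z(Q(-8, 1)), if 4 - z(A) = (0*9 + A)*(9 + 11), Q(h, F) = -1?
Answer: 21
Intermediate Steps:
z(A) = 4 - 20*A (z(A) = 4 - (0*9 + A)*(9 + 11) = 4 - (0 + A)*20 = 4 - A*20 = 4 - 20*A)
x(34) - z(Q(-8, 1)) = 45 - (4 - 20*(-1)) = 45 - (4 + 20) = 45 - 1*24 = 45 - 24 = 21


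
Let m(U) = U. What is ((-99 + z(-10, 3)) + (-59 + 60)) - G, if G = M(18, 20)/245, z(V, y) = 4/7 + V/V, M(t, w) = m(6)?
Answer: -23631/245 ≈ -96.453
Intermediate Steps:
M(t, w) = 6
z(V, y) = 11/7 (z(V, y) = 4*(⅐) + 1 = 4/7 + 1 = 11/7)
G = 6/245 ≈ 0.024490
((-99 + z(-10, 3)) + (-59 + 60)) - G = ((-99 + 11/7) + (-59 + 60)) - 1*6/245 = (-682/7 + 1) - 6/245 = -675/7 - 6/245 = -23631/245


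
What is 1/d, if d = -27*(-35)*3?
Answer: 1/2835 ≈ 0.00035273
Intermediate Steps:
d = 2835 (d = 945*3 = 2835)
1/d = 1/2835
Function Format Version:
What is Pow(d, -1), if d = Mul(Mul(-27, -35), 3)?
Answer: Rational(1, 2835) ≈ 0.00035273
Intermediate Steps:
d = 2835 (d = Mul(945, 3) = 2835)
Pow(d, -1) = Pow(2835, -1) = Rational(1, 2835)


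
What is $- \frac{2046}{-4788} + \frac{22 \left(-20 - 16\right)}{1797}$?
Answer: $- \frac{6413}{478002} \approx -0.013416$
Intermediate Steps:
$- \frac{2046}{-4788} + \frac{22 \left(-20 - 16\right)}{1797} = \left(-2046\right) \left(- \frac{1}{4788}\right) + 22 \left(-36\right) \frac{1}{1797} = \frac{341}{798} - \frac{264}{599} = - \frac{6413}{478002}$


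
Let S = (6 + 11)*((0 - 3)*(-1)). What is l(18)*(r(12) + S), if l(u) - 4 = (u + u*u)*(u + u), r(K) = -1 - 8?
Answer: 517272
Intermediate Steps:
r(K) = -9
l(u) = 4 + 2*u*(u + u²) (l(u) = 4 + (u + u*u)*(u + u) = 4 + (u + u²)*(2*u) = 4 + 2*u*(u + u²))
S = 51 (S = 17*(-3*(-1)) = 17*3 = 51)
l(18)*(r(12) + S) = (4 + 2*18² + 2*18³)*(-9 + 51) = (4 + 2*324 + 2*5832)*42 = (4 + 648 + 11664)*42 = 12316*42 = 517272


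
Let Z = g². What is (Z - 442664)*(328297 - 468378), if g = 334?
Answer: 46381939748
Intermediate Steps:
Z = 111556 (Z = 334² = 111556)
(Z - 442664)*(328297 - 468378) = (111556 - 442664)*(328297 - 468378) = -331108*(-140081) = 46381939748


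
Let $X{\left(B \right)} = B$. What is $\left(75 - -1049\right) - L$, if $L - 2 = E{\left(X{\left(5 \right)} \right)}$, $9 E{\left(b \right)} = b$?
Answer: $\frac{10093}{9} \approx 1121.4$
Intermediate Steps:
$E{\left(b \right)} = \frac{b}{9}$
$L = \frac{23}{9}$ ($L = 2 + \frac{1}{9} \cdot 5 = 2 + \frac{5}{9} = \frac{23}{9} \approx 2.5556$)
$\left(75 - -1049\right) - L = \left(75 - -1049\right) - \frac{23}{9} = \left(75 + 1049\right) - \frac{23}{9} = 1124 - \frac{23}{9} = \frac{10093}{9}$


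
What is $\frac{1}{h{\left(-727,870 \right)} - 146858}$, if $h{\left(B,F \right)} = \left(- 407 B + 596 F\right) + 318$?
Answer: $\frac{1}{667869} \approx 1.4973 \cdot 10^{-6}$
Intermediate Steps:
$h{\left(B,F \right)} = 318 - 407 B + 596 F$
$\frac{1}{h{\left(-727,870 \right)} - 146858} = \frac{1}{\left(318 - -295889 + 596 \cdot 870\right) - 146858} = \frac{1}{\left(318 + 295889 + 518520\right) - 146858} = \frac{1}{814727 - 146858} = \frac{1}{667869}$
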